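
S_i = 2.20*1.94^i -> [2.2, 4.27, 8.28, 16.06, 31.16]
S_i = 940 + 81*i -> [940, 1021, 1102, 1183, 1264]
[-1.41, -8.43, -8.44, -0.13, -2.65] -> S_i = Random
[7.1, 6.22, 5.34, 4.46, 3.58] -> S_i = 7.10 + -0.88*i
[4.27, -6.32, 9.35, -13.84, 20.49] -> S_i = 4.27*(-1.48)^i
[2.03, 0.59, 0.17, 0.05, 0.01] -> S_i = 2.03*0.29^i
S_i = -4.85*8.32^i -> [-4.85, -40.35, -335.73, -2793.26, -23239.94]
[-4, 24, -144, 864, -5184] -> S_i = -4*-6^i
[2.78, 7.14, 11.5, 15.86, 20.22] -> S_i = 2.78 + 4.36*i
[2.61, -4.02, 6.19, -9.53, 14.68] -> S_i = 2.61*(-1.54)^i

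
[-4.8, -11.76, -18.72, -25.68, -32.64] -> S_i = -4.80 + -6.96*i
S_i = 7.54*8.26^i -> [7.54, 62.28, 514.44, 4249.24, 35098.74]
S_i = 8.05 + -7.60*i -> [8.05, 0.45, -7.15, -14.75, -22.35]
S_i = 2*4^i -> [2, 8, 32, 128, 512]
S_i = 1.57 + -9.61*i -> [1.57, -8.04, -17.65, -27.26, -36.87]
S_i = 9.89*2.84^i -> [9.89, 28.09, 79.77, 226.54, 643.38]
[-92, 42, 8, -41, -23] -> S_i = Random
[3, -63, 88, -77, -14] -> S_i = Random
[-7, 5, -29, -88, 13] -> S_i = Random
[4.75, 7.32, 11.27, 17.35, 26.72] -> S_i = 4.75*1.54^i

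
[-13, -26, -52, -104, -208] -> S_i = -13*2^i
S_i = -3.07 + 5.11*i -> [-3.07, 2.04, 7.15, 12.26, 17.37]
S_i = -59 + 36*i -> [-59, -23, 13, 49, 85]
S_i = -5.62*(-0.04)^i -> [-5.62, 0.22, -0.01, 0.0, -0.0]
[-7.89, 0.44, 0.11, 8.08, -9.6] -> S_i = Random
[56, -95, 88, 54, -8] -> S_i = Random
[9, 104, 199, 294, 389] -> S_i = 9 + 95*i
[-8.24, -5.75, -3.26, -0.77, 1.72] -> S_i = -8.24 + 2.49*i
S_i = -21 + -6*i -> [-21, -27, -33, -39, -45]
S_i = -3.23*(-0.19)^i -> [-3.23, 0.61, -0.12, 0.02, -0.0]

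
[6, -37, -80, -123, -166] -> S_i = 6 + -43*i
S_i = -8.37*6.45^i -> [-8.37, -53.99, -348.21, -2245.97, -14486.53]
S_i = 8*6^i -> [8, 48, 288, 1728, 10368]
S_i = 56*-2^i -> [56, -112, 224, -448, 896]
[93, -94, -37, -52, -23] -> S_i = Random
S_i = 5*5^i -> [5, 25, 125, 625, 3125]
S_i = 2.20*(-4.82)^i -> [2.2, -10.6, 51.11, -246.36, 1187.44]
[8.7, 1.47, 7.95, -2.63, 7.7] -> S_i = Random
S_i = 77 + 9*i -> [77, 86, 95, 104, 113]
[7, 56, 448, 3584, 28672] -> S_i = 7*8^i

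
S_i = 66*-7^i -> [66, -462, 3234, -22638, 158466]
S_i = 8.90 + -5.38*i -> [8.9, 3.52, -1.86, -7.24, -12.62]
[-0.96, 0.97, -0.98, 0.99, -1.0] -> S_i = -0.96*(-1.01)^i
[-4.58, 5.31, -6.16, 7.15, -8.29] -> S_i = -4.58*(-1.16)^i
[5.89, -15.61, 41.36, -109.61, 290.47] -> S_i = 5.89*(-2.65)^i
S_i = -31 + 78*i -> [-31, 47, 125, 203, 281]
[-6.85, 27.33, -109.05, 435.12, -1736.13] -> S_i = -6.85*(-3.99)^i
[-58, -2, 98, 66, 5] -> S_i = Random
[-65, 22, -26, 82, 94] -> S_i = Random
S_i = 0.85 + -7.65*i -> [0.85, -6.8, -14.45, -22.1, -29.75]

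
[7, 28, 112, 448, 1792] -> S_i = 7*4^i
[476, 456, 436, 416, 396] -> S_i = 476 + -20*i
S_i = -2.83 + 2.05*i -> [-2.83, -0.78, 1.27, 3.32, 5.37]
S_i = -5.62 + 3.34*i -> [-5.62, -2.28, 1.06, 4.4, 7.74]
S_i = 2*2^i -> [2, 4, 8, 16, 32]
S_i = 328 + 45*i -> [328, 373, 418, 463, 508]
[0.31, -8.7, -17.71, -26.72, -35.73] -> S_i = 0.31 + -9.01*i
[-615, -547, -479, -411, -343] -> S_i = -615 + 68*i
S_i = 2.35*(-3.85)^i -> [2.35, -9.05, 34.83, -134.11, 516.31]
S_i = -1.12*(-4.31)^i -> [-1.12, 4.83, -20.81, 89.67, -386.48]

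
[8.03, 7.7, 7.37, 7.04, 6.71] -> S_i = 8.03 + -0.33*i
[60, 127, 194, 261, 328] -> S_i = 60 + 67*i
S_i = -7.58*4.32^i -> [-7.58, -32.75, -141.46, -611.11, -2640.0]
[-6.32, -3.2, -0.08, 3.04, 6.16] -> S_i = -6.32 + 3.12*i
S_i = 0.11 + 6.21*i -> [0.11, 6.32, 12.53, 18.74, 24.95]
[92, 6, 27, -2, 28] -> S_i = Random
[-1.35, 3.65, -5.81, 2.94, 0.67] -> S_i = Random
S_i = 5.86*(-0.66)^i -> [5.86, -3.87, 2.55, -1.68, 1.11]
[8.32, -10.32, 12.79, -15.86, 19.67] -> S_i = 8.32*(-1.24)^i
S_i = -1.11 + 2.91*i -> [-1.11, 1.8, 4.71, 7.62, 10.53]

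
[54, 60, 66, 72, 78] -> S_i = 54 + 6*i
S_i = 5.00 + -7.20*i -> [5.0, -2.2, -9.4, -16.6, -23.8]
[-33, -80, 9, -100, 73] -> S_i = Random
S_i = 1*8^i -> [1, 8, 64, 512, 4096]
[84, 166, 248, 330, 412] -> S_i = 84 + 82*i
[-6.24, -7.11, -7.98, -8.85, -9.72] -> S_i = -6.24 + -0.87*i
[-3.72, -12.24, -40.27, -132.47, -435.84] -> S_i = -3.72*3.29^i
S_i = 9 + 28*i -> [9, 37, 65, 93, 121]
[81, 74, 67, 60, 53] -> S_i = 81 + -7*i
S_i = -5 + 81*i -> [-5, 76, 157, 238, 319]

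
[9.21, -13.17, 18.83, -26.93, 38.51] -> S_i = 9.21*(-1.43)^i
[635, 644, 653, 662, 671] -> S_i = 635 + 9*i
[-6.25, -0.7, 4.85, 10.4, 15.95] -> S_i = -6.25 + 5.55*i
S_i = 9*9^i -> [9, 81, 729, 6561, 59049]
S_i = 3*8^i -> [3, 24, 192, 1536, 12288]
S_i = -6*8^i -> [-6, -48, -384, -3072, -24576]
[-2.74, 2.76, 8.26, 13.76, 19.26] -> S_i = -2.74 + 5.50*i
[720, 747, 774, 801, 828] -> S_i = 720 + 27*i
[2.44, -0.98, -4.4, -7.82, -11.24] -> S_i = 2.44 + -3.42*i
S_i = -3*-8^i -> [-3, 24, -192, 1536, -12288]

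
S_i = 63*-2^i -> [63, -126, 252, -504, 1008]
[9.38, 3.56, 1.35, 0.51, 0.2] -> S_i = 9.38*0.38^i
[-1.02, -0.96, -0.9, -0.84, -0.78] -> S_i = -1.02 + 0.06*i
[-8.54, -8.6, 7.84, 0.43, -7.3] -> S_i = Random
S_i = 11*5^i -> [11, 55, 275, 1375, 6875]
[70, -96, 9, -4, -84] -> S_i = Random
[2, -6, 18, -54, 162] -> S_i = 2*-3^i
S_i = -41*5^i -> [-41, -205, -1025, -5125, -25625]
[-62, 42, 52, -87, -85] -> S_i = Random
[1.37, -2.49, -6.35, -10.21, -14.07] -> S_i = 1.37 + -3.86*i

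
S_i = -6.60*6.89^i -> [-6.6, -45.47, -313.32, -2158.75, -14873.76]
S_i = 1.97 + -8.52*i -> [1.97, -6.55, -15.07, -23.59, -32.11]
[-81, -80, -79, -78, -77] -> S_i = -81 + 1*i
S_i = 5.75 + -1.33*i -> [5.75, 4.42, 3.09, 1.76, 0.43]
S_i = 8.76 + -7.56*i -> [8.76, 1.2, -6.36, -13.92, -21.48]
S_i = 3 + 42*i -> [3, 45, 87, 129, 171]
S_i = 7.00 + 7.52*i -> [7.0, 14.52, 22.04, 29.56, 37.08]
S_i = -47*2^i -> [-47, -94, -188, -376, -752]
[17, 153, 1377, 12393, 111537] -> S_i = 17*9^i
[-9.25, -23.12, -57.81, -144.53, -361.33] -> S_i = -9.25*2.50^i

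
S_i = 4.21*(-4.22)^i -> [4.21, -17.77, 74.97, -316.39, 1335.16]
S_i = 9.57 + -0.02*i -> [9.57, 9.55, 9.53, 9.51, 9.49]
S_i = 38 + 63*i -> [38, 101, 164, 227, 290]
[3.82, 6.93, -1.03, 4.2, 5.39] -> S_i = Random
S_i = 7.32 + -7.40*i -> [7.32, -0.08, -7.48, -14.88, -22.28]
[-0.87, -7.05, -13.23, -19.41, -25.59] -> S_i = -0.87 + -6.18*i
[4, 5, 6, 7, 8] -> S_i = 4 + 1*i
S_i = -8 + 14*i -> [-8, 6, 20, 34, 48]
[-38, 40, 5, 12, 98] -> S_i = Random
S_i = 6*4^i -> [6, 24, 96, 384, 1536]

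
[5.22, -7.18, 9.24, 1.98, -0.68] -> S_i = Random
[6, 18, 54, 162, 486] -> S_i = 6*3^i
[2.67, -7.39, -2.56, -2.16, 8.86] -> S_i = Random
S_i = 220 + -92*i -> [220, 128, 36, -56, -148]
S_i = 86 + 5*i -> [86, 91, 96, 101, 106]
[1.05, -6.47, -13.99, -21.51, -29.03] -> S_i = 1.05 + -7.52*i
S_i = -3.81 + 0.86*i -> [-3.81, -2.95, -2.09, -1.23, -0.37]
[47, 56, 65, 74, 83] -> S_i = 47 + 9*i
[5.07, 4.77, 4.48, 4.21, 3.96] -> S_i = 5.07*0.94^i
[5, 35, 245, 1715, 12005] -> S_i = 5*7^i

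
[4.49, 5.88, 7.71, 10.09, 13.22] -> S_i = 4.49*1.31^i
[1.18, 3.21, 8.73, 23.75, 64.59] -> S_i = 1.18*2.72^i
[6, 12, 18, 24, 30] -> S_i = 6 + 6*i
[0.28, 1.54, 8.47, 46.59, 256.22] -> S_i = 0.28*5.50^i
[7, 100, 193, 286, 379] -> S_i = 7 + 93*i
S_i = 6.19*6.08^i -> [6.19, 37.64, 228.82, 1391.24, 8458.73]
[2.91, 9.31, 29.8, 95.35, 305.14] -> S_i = 2.91*3.20^i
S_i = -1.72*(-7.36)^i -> [-1.72, 12.66, -93.17, 685.74, -5047.07]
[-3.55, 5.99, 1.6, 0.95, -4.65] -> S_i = Random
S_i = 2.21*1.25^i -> [2.21, 2.76, 3.45, 4.32, 5.4]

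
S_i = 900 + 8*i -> [900, 908, 916, 924, 932]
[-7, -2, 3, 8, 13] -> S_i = -7 + 5*i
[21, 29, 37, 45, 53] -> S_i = 21 + 8*i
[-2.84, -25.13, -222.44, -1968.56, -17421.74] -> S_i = -2.84*8.85^i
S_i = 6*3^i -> [6, 18, 54, 162, 486]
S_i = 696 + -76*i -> [696, 620, 544, 468, 392]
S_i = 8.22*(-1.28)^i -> [8.22, -10.52, 13.47, -17.24, 22.07]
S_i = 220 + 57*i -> [220, 277, 334, 391, 448]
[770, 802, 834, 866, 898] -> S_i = 770 + 32*i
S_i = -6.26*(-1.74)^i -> [-6.26, 10.89, -18.95, 32.98, -57.38]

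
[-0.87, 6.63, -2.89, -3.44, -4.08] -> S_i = Random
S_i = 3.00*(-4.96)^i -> [3.0, -14.88, 73.8, -366.07, 1815.72]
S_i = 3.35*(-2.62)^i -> [3.35, -8.78, 23.0, -60.25, 157.85]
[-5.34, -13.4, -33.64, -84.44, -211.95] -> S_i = -5.34*2.51^i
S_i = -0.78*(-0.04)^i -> [-0.78, 0.03, -0.0, 0.0, -0.0]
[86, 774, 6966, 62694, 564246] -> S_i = 86*9^i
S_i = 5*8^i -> [5, 40, 320, 2560, 20480]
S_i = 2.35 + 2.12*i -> [2.35, 4.47, 6.59, 8.71, 10.83]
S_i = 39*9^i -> [39, 351, 3159, 28431, 255879]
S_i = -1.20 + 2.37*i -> [-1.2, 1.17, 3.54, 5.91, 8.28]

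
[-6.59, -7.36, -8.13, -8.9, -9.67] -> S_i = -6.59 + -0.77*i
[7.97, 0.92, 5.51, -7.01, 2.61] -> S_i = Random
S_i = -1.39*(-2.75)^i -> [-1.39, 3.82, -10.51, 28.91, -79.5]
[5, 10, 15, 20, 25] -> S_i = 5 + 5*i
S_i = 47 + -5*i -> [47, 42, 37, 32, 27]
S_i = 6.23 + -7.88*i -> [6.23, -1.65, -9.53, -17.41, -25.29]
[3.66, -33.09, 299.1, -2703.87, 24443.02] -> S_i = 3.66*(-9.04)^i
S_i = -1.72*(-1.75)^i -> [-1.72, 3.01, -5.27, 9.22, -16.13]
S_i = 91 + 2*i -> [91, 93, 95, 97, 99]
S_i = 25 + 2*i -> [25, 27, 29, 31, 33]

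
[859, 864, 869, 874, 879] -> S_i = 859 + 5*i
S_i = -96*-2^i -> [-96, 192, -384, 768, -1536]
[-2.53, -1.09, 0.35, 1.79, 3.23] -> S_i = -2.53 + 1.44*i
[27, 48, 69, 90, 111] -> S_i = 27 + 21*i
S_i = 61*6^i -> [61, 366, 2196, 13176, 79056]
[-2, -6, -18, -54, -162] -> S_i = -2*3^i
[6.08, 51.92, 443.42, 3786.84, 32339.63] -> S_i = 6.08*8.54^i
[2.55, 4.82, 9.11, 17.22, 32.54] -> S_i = 2.55*1.89^i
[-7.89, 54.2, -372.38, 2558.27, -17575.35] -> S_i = -7.89*(-6.87)^i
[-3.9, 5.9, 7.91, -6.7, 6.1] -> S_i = Random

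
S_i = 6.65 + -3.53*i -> [6.65, 3.12, -0.41, -3.94, -7.47]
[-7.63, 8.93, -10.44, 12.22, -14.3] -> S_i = -7.63*(-1.17)^i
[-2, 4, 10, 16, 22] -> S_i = -2 + 6*i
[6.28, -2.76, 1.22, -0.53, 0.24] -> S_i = 6.28*(-0.44)^i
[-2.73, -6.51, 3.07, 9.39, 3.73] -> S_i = Random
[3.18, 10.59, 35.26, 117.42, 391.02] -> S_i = 3.18*3.33^i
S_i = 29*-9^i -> [29, -261, 2349, -21141, 190269]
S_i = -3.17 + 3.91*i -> [-3.17, 0.74, 4.65, 8.56, 12.47]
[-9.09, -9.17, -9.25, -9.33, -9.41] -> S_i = -9.09 + -0.08*i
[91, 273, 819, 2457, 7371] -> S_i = 91*3^i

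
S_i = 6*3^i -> [6, 18, 54, 162, 486]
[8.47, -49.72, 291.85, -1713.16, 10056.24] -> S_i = 8.47*(-5.87)^i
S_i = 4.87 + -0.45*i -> [4.87, 4.42, 3.97, 3.52, 3.07]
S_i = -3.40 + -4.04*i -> [-3.4, -7.44, -11.48, -15.52, -19.56]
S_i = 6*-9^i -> [6, -54, 486, -4374, 39366]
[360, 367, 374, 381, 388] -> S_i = 360 + 7*i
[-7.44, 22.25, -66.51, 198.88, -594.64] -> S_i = -7.44*(-2.99)^i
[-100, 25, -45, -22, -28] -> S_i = Random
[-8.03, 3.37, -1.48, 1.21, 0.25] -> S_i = Random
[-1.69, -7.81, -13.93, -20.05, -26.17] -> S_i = -1.69 + -6.12*i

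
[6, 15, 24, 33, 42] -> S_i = 6 + 9*i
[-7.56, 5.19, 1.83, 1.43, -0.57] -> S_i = Random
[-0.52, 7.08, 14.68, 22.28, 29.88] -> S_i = -0.52 + 7.60*i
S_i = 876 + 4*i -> [876, 880, 884, 888, 892]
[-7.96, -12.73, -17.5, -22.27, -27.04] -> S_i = -7.96 + -4.77*i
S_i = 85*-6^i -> [85, -510, 3060, -18360, 110160]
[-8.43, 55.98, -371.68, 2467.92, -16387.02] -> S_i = -8.43*(-6.64)^i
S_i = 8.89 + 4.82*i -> [8.89, 13.71, 18.53, 23.35, 28.17]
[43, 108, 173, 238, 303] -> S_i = 43 + 65*i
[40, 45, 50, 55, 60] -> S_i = 40 + 5*i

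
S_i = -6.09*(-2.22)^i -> [-6.09, 13.52, -30.01, 66.63, -147.92]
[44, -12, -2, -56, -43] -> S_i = Random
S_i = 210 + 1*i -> [210, 211, 212, 213, 214]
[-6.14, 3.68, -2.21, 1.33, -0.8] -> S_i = -6.14*(-0.60)^i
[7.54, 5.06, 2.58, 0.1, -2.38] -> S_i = 7.54 + -2.48*i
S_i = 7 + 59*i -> [7, 66, 125, 184, 243]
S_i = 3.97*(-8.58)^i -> [3.97, -34.06, 292.26, -2507.57, 21514.92]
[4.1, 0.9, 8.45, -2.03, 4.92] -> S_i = Random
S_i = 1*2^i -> [1, 2, 4, 8, 16]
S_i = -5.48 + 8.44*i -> [-5.48, 2.96, 11.4, 19.84, 28.28]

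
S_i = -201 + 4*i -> [-201, -197, -193, -189, -185]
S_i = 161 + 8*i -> [161, 169, 177, 185, 193]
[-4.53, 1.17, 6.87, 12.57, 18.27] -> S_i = -4.53 + 5.70*i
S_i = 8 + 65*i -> [8, 73, 138, 203, 268]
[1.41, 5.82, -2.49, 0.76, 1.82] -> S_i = Random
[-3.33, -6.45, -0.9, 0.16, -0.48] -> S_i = Random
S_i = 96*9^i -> [96, 864, 7776, 69984, 629856]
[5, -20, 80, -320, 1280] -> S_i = 5*-4^i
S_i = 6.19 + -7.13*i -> [6.19, -0.94, -8.07, -15.2, -22.33]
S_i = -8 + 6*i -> [-8, -2, 4, 10, 16]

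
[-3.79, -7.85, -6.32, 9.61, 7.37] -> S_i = Random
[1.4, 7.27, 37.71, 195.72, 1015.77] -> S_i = 1.40*5.19^i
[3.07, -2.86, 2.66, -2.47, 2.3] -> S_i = 3.07*(-0.93)^i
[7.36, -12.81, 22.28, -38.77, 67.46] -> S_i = 7.36*(-1.74)^i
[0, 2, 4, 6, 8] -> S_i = 0 + 2*i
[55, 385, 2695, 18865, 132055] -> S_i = 55*7^i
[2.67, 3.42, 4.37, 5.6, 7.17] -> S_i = 2.67*1.28^i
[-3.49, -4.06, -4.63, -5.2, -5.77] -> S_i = -3.49 + -0.57*i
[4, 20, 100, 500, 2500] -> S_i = 4*5^i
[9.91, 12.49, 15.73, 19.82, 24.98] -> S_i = 9.91*1.26^i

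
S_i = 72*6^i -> [72, 432, 2592, 15552, 93312]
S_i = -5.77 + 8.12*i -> [-5.77, 2.35, 10.47, 18.59, 26.71]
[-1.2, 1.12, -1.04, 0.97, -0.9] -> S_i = -1.20*(-0.93)^i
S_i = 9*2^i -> [9, 18, 36, 72, 144]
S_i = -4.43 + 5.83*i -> [-4.43, 1.4, 7.23, 13.06, 18.89]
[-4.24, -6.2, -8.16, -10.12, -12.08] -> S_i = -4.24 + -1.96*i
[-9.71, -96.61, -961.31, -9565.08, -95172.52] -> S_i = -9.71*9.95^i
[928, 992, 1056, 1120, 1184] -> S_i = 928 + 64*i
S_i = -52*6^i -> [-52, -312, -1872, -11232, -67392]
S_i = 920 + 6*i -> [920, 926, 932, 938, 944]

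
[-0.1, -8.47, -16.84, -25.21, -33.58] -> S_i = -0.10 + -8.37*i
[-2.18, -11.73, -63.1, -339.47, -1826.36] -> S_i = -2.18*5.38^i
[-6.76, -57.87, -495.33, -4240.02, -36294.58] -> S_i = -6.76*8.56^i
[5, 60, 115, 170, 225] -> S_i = 5 + 55*i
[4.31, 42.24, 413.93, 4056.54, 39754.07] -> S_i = 4.31*9.80^i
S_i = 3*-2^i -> [3, -6, 12, -24, 48]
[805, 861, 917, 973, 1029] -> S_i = 805 + 56*i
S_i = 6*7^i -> [6, 42, 294, 2058, 14406]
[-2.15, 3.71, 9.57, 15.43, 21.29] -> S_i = -2.15 + 5.86*i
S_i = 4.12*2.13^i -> [4.12, 8.78, 18.69, 39.81, 84.8]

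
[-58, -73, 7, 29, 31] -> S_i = Random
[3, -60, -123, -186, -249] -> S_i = 3 + -63*i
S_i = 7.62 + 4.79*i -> [7.62, 12.41, 17.2, 21.99, 26.78]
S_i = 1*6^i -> [1, 6, 36, 216, 1296]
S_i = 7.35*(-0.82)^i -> [7.35, -6.03, 4.94, -4.05, 3.32]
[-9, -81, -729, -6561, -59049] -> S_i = -9*9^i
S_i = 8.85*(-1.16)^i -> [8.85, -10.27, 11.91, -13.81, 16.02]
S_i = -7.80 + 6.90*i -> [-7.8, -0.9, 6.0, 12.9, 19.8]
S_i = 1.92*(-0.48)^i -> [1.92, -0.92, 0.44, -0.21, 0.1]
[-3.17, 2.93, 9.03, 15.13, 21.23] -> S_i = -3.17 + 6.10*i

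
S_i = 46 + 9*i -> [46, 55, 64, 73, 82]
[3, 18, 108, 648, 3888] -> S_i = 3*6^i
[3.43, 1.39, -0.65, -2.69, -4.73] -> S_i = 3.43 + -2.04*i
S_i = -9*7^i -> [-9, -63, -441, -3087, -21609]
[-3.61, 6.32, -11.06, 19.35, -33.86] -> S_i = -3.61*(-1.75)^i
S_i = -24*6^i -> [-24, -144, -864, -5184, -31104]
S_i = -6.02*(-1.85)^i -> [-6.02, 11.14, -20.6, 38.12, -70.52]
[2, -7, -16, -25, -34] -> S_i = 2 + -9*i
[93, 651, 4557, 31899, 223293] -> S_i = 93*7^i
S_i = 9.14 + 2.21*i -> [9.14, 11.35, 13.56, 15.77, 17.98]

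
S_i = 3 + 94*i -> [3, 97, 191, 285, 379]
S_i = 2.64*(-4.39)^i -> [2.64, -11.59, 50.88, -223.36, 980.53]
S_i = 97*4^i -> [97, 388, 1552, 6208, 24832]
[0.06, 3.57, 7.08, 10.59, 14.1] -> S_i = 0.06 + 3.51*i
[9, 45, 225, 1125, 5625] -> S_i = 9*5^i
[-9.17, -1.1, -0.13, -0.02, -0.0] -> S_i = -9.17*0.12^i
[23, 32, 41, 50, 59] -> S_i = 23 + 9*i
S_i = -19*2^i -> [-19, -38, -76, -152, -304]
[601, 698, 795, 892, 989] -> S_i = 601 + 97*i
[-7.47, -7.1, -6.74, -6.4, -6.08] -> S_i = -7.47*0.95^i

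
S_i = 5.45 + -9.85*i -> [5.45, -4.4, -14.25, -24.1, -33.95]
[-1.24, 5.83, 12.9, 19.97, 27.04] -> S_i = -1.24 + 7.07*i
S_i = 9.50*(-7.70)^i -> [9.5, -73.15, 563.26, -4337.06, 33395.39]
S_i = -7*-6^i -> [-7, 42, -252, 1512, -9072]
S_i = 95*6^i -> [95, 570, 3420, 20520, 123120]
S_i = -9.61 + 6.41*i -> [-9.61, -3.2, 3.21, 9.62, 16.03]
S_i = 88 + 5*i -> [88, 93, 98, 103, 108]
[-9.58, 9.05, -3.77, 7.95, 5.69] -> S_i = Random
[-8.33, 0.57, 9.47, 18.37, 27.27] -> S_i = -8.33 + 8.90*i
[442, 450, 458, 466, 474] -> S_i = 442 + 8*i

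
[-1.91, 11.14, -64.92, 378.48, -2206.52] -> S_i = -1.91*(-5.83)^i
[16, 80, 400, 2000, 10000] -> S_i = 16*5^i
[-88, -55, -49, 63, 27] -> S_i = Random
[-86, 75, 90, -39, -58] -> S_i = Random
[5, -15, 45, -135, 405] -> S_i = 5*-3^i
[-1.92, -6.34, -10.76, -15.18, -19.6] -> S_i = -1.92 + -4.42*i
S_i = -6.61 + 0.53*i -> [-6.61, -6.08, -5.55, -5.02, -4.49]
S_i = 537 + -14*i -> [537, 523, 509, 495, 481]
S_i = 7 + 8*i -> [7, 15, 23, 31, 39]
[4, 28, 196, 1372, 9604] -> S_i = 4*7^i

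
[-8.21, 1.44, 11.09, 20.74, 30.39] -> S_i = -8.21 + 9.65*i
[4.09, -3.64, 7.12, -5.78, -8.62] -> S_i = Random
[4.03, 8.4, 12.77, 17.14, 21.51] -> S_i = 4.03 + 4.37*i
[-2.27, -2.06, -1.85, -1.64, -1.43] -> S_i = -2.27 + 0.21*i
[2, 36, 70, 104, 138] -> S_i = 2 + 34*i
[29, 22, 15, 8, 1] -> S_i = 29 + -7*i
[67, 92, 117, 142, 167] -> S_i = 67 + 25*i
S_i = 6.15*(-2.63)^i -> [6.15, -16.17, 42.54, -111.88, 294.24]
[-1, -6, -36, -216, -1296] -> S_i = -1*6^i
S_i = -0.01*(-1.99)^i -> [-0.01, 0.02, -0.04, 0.08, -0.16]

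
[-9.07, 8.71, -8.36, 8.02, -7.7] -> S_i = -9.07*(-0.96)^i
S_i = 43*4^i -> [43, 172, 688, 2752, 11008]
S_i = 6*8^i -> [6, 48, 384, 3072, 24576]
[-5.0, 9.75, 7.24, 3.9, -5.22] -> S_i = Random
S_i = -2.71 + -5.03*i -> [-2.71, -7.74, -12.77, -17.8, -22.83]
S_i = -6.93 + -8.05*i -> [-6.93, -14.98, -23.03, -31.08, -39.13]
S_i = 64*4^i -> [64, 256, 1024, 4096, 16384]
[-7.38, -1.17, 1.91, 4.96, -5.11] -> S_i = Random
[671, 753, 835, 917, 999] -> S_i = 671 + 82*i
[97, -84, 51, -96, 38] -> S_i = Random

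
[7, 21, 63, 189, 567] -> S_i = 7*3^i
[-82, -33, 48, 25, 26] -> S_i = Random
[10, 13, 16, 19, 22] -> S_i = 10 + 3*i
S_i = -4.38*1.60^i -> [-4.38, -7.01, -11.21, -17.94, -28.7]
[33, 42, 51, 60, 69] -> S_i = 33 + 9*i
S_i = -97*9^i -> [-97, -873, -7857, -70713, -636417]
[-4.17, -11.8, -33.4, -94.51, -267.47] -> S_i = -4.17*2.83^i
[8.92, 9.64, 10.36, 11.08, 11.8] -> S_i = 8.92 + 0.72*i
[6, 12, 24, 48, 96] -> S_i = 6*2^i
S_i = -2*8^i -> [-2, -16, -128, -1024, -8192]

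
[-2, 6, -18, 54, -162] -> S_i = -2*-3^i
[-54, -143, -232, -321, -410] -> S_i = -54 + -89*i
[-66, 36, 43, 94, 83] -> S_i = Random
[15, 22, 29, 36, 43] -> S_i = 15 + 7*i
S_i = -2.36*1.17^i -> [-2.36, -2.76, -3.23, -3.78, -4.42]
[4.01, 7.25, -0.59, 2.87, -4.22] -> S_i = Random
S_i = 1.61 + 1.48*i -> [1.61, 3.09, 4.57, 6.05, 7.53]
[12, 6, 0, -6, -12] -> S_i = 12 + -6*i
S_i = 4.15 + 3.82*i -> [4.15, 7.97, 11.79, 15.61, 19.43]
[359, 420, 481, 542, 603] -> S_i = 359 + 61*i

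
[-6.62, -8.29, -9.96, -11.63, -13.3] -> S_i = -6.62 + -1.67*i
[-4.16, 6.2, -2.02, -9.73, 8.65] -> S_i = Random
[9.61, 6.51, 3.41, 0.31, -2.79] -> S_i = 9.61 + -3.10*i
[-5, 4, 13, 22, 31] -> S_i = -5 + 9*i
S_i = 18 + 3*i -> [18, 21, 24, 27, 30]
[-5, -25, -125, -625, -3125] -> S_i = -5*5^i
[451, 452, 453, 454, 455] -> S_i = 451 + 1*i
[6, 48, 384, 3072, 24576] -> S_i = 6*8^i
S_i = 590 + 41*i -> [590, 631, 672, 713, 754]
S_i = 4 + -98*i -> [4, -94, -192, -290, -388]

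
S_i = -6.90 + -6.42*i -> [-6.9, -13.32, -19.74, -26.16, -32.58]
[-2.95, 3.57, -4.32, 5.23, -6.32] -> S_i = -2.95*(-1.21)^i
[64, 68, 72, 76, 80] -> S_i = 64 + 4*i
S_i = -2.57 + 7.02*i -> [-2.57, 4.45, 11.47, 18.49, 25.51]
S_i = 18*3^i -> [18, 54, 162, 486, 1458]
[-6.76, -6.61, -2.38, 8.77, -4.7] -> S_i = Random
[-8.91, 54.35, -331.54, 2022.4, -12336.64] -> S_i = -8.91*(-6.10)^i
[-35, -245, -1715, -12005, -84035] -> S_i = -35*7^i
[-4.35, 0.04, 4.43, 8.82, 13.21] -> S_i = -4.35 + 4.39*i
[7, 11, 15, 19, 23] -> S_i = 7 + 4*i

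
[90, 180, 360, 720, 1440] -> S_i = 90*2^i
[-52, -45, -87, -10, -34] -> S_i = Random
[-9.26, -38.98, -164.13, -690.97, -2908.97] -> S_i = -9.26*4.21^i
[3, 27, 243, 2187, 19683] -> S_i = 3*9^i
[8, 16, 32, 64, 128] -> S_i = 8*2^i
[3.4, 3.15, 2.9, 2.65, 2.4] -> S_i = 3.40 + -0.25*i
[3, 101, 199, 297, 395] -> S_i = 3 + 98*i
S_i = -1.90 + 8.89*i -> [-1.9, 6.99, 15.88, 24.77, 33.66]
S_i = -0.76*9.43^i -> [-0.76, -7.17, -67.58, -637.31, -6009.8]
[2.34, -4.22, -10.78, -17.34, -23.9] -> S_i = 2.34 + -6.56*i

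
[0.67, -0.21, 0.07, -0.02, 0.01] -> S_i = 0.67*(-0.32)^i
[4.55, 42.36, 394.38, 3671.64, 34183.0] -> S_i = 4.55*9.31^i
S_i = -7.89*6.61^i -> [-7.89, -52.15, -344.73, -2278.67, -15062.01]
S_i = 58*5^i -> [58, 290, 1450, 7250, 36250]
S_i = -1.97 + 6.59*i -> [-1.97, 4.62, 11.21, 17.8, 24.39]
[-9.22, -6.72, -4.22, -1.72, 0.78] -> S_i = -9.22 + 2.50*i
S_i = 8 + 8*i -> [8, 16, 24, 32, 40]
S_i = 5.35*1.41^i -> [5.35, 7.54, 10.64, 15.0, 21.15]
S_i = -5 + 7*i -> [-5, 2, 9, 16, 23]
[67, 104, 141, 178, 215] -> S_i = 67 + 37*i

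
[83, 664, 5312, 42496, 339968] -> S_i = 83*8^i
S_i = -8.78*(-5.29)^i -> [-8.78, 46.45, -245.7, 1299.76, -6875.7]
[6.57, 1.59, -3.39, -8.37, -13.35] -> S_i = 6.57 + -4.98*i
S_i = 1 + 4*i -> [1, 5, 9, 13, 17]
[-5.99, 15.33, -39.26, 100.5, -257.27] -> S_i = -5.99*(-2.56)^i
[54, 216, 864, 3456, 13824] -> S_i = 54*4^i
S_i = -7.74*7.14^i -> [-7.74, -55.26, -394.58, -2817.32, -20115.64]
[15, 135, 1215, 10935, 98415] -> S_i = 15*9^i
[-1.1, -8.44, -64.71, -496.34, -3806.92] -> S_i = -1.10*7.67^i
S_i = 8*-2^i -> [8, -16, 32, -64, 128]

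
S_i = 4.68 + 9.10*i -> [4.68, 13.78, 22.88, 31.98, 41.08]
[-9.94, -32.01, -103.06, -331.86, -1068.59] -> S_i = -9.94*3.22^i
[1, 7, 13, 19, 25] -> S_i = 1 + 6*i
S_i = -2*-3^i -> [-2, 6, -18, 54, -162]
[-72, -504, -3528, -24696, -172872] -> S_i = -72*7^i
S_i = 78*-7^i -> [78, -546, 3822, -26754, 187278]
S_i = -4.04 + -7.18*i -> [-4.04, -11.22, -18.4, -25.58, -32.76]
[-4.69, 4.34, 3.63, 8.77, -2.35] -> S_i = Random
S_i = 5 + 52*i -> [5, 57, 109, 161, 213]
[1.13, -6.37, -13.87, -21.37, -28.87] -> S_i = 1.13 + -7.50*i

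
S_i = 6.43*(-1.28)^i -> [6.43, -8.23, 10.53, -13.48, 17.26]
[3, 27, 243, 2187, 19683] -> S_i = 3*9^i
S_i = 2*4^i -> [2, 8, 32, 128, 512]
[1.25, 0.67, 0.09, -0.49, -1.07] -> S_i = 1.25 + -0.58*i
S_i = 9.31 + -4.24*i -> [9.31, 5.07, 0.83, -3.41, -7.65]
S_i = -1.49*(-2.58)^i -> [-1.49, 3.84, -9.92, 25.59, -66.02]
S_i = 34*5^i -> [34, 170, 850, 4250, 21250]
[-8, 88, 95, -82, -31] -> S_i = Random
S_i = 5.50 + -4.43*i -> [5.5, 1.07, -3.36, -7.79, -12.22]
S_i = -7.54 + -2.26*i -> [-7.54, -9.8, -12.06, -14.32, -16.58]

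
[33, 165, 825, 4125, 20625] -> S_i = 33*5^i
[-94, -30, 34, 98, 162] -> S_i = -94 + 64*i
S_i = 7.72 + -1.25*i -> [7.72, 6.47, 5.22, 3.97, 2.72]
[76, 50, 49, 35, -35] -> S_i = Random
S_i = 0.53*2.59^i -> [0.53, 1.37, 3.56, 9.21, 23.85]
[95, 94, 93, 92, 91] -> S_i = 95 + -1*i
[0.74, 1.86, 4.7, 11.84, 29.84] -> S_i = 0.74*2.52^i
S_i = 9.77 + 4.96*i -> [9.77, 14.73, 19.69, 24.65, 29.61]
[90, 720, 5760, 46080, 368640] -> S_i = 90*8^i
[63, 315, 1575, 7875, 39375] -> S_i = 63*5^i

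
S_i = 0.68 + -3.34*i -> [0.68, -2.66, -6.0, -9.34, -12.68]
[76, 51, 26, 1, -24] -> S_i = 76 + -25*i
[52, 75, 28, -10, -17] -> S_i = Random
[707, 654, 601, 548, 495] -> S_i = 707 + -53*i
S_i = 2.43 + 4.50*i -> [2.43, 6.93, 11.43, 15.93, 20.43]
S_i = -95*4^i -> [-95, -380, -1520, -6080, -24320]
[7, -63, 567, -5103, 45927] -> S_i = 7*-9^i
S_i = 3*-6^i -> [3, -18, 108, -648, 3888]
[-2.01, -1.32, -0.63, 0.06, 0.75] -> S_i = -2.01 + 0.69*i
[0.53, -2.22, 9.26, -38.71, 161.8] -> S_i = 0.53*(-4.18)^i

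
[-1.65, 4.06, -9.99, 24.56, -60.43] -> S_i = -1.65*(-2.46)^i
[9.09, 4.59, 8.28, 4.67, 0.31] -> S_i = Random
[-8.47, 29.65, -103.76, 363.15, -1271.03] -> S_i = -8.47*(-3.50)^i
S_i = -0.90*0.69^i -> [-0.9, -0.62, -0.43, -0.3, -0.2]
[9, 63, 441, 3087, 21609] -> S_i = 9*7^i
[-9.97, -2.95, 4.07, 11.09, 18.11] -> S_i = -9.97 + 7.02*i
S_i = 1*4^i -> [1, 4, 16, 64, 256]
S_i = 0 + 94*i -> [0, 94, 188, 282, 376]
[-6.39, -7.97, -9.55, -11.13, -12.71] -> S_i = -6.39 + -1.58*i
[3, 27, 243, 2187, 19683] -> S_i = 3*9^i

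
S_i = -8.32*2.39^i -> [-8.32, -19.88, -47.52, -113.58, -271.47]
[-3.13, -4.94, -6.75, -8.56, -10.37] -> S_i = -3.13 + -1.81*i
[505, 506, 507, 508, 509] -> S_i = 505 + 1*i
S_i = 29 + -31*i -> [29, -2, -33, -64, -95]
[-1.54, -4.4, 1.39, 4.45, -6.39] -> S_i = Random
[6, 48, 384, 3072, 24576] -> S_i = 6*8^i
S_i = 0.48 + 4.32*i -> [0.48, 4.8, 9.12, 13.44, 17.76]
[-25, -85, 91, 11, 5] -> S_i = Random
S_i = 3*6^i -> [3, 18, 108, 648, 3888]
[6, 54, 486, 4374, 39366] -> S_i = 6*9^i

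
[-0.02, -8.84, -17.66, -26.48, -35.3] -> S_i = -0.02 + -8.82*i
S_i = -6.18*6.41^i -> [-6.18, -39.61, -253.92, -1627.66, -10433.27]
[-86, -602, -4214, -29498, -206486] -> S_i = -86*7^i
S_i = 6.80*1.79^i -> [6.8, 12.17, 21.79, 39.0, 69.81]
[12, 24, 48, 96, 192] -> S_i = 12*2^i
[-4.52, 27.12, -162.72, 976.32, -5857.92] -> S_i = -4.52*(-6.00)^i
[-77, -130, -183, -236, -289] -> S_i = -77 + -53*i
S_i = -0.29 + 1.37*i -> [-0.29, 1.08, 2.45, 3.82, 5.19]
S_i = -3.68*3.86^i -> [-3.68, -14.2, -54.83, -211.65, -816.95]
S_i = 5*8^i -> [5, 40, 320, 2560, 20480]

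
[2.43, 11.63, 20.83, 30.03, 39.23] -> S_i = 2.43 + 9.20*i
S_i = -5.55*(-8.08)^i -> [-5.55, 44.84, -362.34, 2927.7, -23655.84]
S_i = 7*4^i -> [7, 28, 112, 448, 1792]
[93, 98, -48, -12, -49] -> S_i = Random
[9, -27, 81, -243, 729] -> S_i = 9*-3^i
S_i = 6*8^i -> [6, 48, 384, 3072, 24576]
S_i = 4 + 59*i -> [4, 63, 122, 181, 240]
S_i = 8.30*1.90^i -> [8.3, 15.77, 29.96, 56.93, 108.17]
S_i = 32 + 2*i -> [32, 34, 36, 38, 40]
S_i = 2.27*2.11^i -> [2.27, 4.79, 10.11, 21.32, 44.99]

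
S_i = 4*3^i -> [4, 12, 36, 108, 324]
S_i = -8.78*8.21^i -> [-8.78, -72.08, -591.81, -4858.74, -39890.29]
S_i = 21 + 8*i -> [21, 29, 37, 45, 53]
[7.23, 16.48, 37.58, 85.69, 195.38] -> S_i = 7.23*2.28^i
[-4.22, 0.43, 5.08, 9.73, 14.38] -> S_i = -4.22 + 4.65*i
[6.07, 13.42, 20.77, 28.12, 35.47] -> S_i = 6.07 + 7.35*i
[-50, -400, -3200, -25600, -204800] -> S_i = -50*8^i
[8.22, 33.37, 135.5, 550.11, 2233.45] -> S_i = 8.22*4.06^i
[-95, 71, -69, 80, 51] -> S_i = Random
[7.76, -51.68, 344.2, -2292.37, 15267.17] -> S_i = 7.76*(-6.66)^i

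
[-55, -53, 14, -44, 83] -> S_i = Random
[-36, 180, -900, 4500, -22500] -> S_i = -36*-5^i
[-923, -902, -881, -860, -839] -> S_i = -923 + 21*i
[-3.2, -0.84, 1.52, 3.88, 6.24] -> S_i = -3.20 + 2.36*i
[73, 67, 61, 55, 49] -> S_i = 73 + -6*i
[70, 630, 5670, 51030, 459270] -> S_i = 70*9^i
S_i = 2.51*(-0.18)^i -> [2.51, -0.45, 0.08, -0.01, 0.0]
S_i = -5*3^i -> [-5, -15, -45, -135, -405]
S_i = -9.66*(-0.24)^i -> [-9.66, 2.32, -0.56, 0.13, -0.03]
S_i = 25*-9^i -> [25, -225, 2025, -18225, 164025]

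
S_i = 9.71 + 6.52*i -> [9.71, 16.23, 22.75, 29.27, 35.79]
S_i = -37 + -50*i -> [-37, -87, -137, -187, -237]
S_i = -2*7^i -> [-2, -14, -98, -686, -4802]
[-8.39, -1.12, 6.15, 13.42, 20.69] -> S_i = -8.39 + 7.27*i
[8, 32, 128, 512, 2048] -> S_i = 8*4^i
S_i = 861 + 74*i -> [861, 935, 1009, 1083, 1157]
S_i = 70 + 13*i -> [70, 83, 96, 109, 122]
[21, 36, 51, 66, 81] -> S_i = 21 + 15*i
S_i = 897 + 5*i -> [897, 902, 907, 912, 917]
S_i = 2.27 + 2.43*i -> [2.27, 4.7, 7.13, 9.56, 11.99]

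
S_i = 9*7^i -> [9, 63, 441, 3087, 21609]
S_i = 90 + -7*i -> [90, 83, 76, 69, 62]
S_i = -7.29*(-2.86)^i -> [-7.29, 20.85, -59.63, 170.54, -487.74]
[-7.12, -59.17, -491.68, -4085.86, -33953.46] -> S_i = -7.12*8.31^i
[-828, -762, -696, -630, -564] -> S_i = -828 + 66*i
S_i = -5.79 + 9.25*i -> [-5.79, 3.46, 12.71, 21.96, 31.21]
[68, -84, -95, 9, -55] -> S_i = Random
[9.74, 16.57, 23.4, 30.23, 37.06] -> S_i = 9.74 + 6.83*i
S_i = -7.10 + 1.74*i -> [-7.1, -5.36, -3.62, -1.88, -0.14]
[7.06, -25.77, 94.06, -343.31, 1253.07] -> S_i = 7.06*(-3.65)^i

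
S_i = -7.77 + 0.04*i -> [-7.77, -7.73, -7.69, -7.65, -7.61]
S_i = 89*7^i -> [89, 623, 4361, 30527, 213689]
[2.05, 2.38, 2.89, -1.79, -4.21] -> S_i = Random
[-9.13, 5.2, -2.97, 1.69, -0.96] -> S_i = -9.13*(-0.57)^i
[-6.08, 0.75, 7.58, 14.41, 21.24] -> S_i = -6.08 + 6.83*i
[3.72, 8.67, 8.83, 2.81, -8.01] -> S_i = Random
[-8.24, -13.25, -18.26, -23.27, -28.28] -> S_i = -8.24 + -5.01*i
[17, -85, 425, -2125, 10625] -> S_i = 17*-5^i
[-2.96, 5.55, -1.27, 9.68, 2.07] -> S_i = Random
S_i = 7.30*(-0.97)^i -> [7.3, -7.08, 6.87, -6.66, 6.46]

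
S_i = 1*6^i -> [1, 6, 36, 216, 1296]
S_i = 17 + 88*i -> [17, 105, 193, 281, 369]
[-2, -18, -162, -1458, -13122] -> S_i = -2*9^i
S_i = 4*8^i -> [4, 32, 256, 2048, 16384]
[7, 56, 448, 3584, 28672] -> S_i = 7*8^i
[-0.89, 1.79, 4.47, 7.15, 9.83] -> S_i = -0.89 + 2.68*i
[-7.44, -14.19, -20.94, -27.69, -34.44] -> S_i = -7.44 + -6.75*i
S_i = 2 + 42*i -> [2, 44, 86, 128, 170]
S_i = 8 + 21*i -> [8, 29, 50, 71, 92]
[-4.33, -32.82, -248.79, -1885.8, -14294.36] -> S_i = -4.33*7.58^i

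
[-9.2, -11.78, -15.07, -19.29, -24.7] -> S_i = -9.20*1.28^i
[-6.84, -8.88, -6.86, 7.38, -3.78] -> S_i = Random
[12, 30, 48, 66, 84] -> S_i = 12 + 18*i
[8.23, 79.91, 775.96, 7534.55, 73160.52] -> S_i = 8.23*9.71^i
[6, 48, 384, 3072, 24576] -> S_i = 6*8^i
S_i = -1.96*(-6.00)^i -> [-1.96, 11.76, -70.56, 423.36, -2540.16]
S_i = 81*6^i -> [81, 486, 2916, 17496, 104976]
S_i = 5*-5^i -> [5, -25, 125, -625, 3125]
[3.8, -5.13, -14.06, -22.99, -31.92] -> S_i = 3.80 + -8.93*i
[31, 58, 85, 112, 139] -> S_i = 31 + 27*i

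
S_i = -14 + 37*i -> [-14, 23, 60, 97, 134]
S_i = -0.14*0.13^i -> [-0.14, -0.02, -0.0, -0.0, -0.0]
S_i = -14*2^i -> [-14, -28, -56, -112, -224]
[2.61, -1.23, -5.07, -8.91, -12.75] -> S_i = 2.61 + -3.84*i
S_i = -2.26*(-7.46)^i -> [-2.26, 16.86, -125.77, 938.26, -6999.45]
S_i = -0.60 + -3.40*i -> [-0.6, -4.0, -7.4, -10.8, -14.2]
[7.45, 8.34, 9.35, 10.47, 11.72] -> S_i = 7.45*1.12^i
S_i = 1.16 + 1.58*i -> [1.16, 2.74, 4.32, 5.9, 7.48]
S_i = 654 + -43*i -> [654, 611, 568, 525, 482]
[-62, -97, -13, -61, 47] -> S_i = Random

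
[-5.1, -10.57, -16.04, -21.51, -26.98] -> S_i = -5.10 + -5.47*i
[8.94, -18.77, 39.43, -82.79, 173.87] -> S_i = 8.94*(-2.10)^i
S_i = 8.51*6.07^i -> [8.51, 51.66, 313.55, 1903.25, 11552.72]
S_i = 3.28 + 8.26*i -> [3.28, 11.54, 19.8, 28.06, 36.32]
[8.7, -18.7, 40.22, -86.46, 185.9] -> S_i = 8.70*(-2.15)^i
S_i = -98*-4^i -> [-98, 392, -1568, 6272, -25088]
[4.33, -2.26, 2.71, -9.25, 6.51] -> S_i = Random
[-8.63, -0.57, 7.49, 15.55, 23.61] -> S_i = -8.63 + 8.06*i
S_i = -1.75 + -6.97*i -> [-1.75, -8.72, -15.69, -22.66, -29.63]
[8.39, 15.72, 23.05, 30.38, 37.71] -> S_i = 8.39 + 7.33*i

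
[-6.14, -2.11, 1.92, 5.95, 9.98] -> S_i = -6.14 + 4.03*i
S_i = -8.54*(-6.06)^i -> [-8.54, 51.75, -313.62, 1900.53, -11517.24]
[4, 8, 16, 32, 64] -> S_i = 4*2^i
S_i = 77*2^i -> [77, 154, 308, 616, 1232]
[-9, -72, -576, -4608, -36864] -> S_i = -9*8^i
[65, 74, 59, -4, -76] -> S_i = Random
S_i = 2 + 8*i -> [2, 10, 18, 26, 34]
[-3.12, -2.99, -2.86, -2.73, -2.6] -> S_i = -3.12 + 0.13*i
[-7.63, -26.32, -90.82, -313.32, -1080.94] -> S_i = -7.63*3.45^i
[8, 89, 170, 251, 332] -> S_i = 8 + 81*i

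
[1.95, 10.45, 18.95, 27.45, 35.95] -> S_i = 1.95 + 8.50*i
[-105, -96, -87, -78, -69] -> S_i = -105 + 9*i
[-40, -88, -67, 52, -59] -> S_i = Random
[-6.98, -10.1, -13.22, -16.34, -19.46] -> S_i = -6.98 + -3.12*i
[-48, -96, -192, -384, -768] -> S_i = -48*2^i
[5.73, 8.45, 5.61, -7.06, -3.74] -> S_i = Random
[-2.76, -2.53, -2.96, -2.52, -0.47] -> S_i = Random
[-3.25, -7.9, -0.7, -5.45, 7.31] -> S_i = Random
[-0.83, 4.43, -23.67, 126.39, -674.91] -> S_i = -0.83*(-5.34)^i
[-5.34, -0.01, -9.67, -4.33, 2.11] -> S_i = Random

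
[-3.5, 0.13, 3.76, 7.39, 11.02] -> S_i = -3.50 + 3.63*i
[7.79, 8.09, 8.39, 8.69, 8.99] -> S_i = 7.79 + 0.30*i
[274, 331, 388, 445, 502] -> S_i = 274 + 57*i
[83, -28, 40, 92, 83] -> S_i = Random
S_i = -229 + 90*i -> [-229, -139, -49, 41, 131]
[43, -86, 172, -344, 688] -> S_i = 43*-2^i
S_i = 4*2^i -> [4, 8, 16, 32, 64]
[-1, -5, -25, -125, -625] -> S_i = -1*5^i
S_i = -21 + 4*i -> [-21, -17, -13, -9, -5]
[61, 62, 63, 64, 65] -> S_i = 61 + 1*i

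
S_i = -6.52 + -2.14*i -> [-6.52, -8.66, -10.8, -12.94, -15.08]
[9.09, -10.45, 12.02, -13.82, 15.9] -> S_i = 9.09*(-1.15)^i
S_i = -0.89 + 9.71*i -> [-0.89, 8.82, 18.53, 28.24, 37.95]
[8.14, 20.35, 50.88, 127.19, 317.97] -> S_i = 8.14*2.50^i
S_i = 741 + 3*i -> [741, 744, 747, 750, 753]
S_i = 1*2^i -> [1, 2, 4, 8, 16]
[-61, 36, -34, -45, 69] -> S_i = Random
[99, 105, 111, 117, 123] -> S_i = 99 + 6*i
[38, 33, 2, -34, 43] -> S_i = Random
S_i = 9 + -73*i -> [9, -64, -137, -210, -283]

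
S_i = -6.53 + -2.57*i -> [-6.53, -9.1, -11.67, -14.24, -16.81]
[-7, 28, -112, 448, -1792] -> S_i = -7*-4^i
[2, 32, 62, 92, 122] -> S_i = 2 + 30*i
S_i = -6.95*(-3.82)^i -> [-6.95, 26.55, -101.42, 387.41, -1479.92]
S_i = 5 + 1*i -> [5, 6, 7, 8, 9]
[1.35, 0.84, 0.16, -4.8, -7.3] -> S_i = Random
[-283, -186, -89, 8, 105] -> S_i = -283 + 97*i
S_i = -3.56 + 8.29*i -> [-3.56, 4.73, 13.02, 21.31, 29.6]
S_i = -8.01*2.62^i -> [-8.01, -20.99, -54.98, -144.06, -377.43]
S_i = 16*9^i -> [16, 144, 1296, 11664, 104976]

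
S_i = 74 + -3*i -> [74, 71, 68, 65, 62]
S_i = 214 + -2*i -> [214, 212, 210, 208, 206]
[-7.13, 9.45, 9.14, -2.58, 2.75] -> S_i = Random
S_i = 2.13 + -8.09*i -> [2.13, -5.96, -14.05, -22.14, -30.23]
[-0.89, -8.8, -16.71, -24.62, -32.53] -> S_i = -0.89 + -7.91*i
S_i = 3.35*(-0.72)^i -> [3.35, -2.41, 1.74, -1.25, 0.9]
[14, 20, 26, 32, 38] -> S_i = 14 + 6*i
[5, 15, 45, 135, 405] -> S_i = 5*3^i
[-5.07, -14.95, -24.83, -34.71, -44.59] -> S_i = -5.07 + -9.88*i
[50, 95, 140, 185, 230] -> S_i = 50 + 45*i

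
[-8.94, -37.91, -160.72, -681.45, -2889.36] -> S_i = -8.94*4.24^i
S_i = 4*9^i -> [4, 36, 324, 2916, 26244]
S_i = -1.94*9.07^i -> [-1.94, -17.6, -159.59, -1447.52, -13128.98]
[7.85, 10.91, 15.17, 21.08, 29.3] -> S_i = 7.85*1.39^i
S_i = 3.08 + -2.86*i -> [3.08, 0.22, -2.64, -5.5, -8.36]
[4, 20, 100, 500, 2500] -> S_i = 4*5^i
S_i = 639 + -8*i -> [639, 631, 623, 615, 607]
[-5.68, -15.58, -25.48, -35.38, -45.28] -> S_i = -5.68 + -9.90*i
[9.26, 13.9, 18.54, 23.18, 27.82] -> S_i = 9.26 + 4.64*i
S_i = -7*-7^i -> [-7, 49, -343, 2401, -16807]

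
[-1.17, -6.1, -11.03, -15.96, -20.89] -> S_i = -1.17 + -4.93*i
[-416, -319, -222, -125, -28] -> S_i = -416 + 97*i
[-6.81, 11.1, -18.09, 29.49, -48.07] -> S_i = -6.81*(-1.63)^i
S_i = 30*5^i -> [30, 150, 750, 3750, 18750]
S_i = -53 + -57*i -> [-53, -110, -167, -224, -281]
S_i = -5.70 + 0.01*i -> [-5.7, -5.69, -5.68, -5.67, -5.66]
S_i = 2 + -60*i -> [2, -58, -118, -178, -238]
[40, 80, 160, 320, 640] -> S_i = 40*2^i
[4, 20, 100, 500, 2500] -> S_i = 4*5^i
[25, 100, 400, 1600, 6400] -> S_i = 25*4^i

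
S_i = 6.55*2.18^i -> [6.55, 14.28, 31.13, 67.86, 147.93]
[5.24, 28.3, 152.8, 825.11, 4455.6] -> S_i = 5.24*5.40^i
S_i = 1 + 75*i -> [1, 76, 151, 226, 301]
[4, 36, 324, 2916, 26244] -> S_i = 4*9^i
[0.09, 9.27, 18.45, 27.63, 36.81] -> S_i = 0.09 + 9.18*i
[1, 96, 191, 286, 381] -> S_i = 1 + 95*i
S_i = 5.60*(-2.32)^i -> [5.6, -12.99, 30.14, -69.93, 162.23]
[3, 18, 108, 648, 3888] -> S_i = 3*6^i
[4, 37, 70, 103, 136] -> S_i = 4 + 33*i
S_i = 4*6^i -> [4, 24, 144, 864, 5184]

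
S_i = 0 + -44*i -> [0, -44, -88, -132, -176]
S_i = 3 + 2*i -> [3, 5, 7, 9, 11]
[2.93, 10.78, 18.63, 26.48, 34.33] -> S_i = 2.93 + 7.85*i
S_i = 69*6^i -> [69, 414, 2484, 14904, 89424]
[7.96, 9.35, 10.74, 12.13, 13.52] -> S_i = 7.96 + 1.39*i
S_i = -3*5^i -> [-3, -15, -75, -375, -1875]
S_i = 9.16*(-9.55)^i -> [9.16, -87.48, 835.41, -7978.21, 76191.93]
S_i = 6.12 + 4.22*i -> [6.12, 10.34, 14.56, 18.78, 23.0]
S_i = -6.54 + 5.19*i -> [-6.54, -1.35, 3.84, 9.03, 14.22]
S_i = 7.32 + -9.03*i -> [7.32, -1.71, -10.74, -19.77, -28.8]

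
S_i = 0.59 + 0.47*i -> [0.59, 1.06, 1.53, 2.0, 2.47]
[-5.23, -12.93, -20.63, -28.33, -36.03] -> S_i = -5.23 + -7.70*i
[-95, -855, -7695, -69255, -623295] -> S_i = -95*9^i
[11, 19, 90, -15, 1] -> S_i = Random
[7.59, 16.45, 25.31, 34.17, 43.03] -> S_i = 7.59 + 8.86*i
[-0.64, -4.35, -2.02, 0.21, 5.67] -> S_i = Random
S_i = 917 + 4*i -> [917, 921, 925, 929, 933]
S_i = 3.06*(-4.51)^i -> [3.06, -13.8, 62.24, -280.71, 1265.98]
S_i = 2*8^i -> [2, 16, 128, 1024, 8192]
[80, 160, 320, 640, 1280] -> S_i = 80*2^i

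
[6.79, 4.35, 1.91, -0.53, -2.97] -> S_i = 6.79 + -2.44*i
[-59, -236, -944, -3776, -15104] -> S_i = -59*4^i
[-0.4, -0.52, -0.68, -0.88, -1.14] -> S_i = -0.40*1.30^i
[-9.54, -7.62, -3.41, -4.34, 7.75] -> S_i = Random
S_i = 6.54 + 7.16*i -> [6.54, 13.7, 20.86, 28.02, 35.18]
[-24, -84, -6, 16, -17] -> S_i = Random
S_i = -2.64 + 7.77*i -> [-2.64, 5.13, 12.9, 20.67, 28.44]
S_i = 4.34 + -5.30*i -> [4.34, -0.96, -6.26, -11.56, -16.86]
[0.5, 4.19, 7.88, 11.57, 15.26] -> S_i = 0.50 + 3.69*i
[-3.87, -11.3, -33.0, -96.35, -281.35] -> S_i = -3.87*2.92^i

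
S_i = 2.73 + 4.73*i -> [2.73, 7.46, 12.19, 16.92, 21.65]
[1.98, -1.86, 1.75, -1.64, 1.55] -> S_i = 1.98*(-0.94)^i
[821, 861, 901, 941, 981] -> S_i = 821 + 40*i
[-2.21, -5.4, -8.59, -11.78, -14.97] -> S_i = -2.21 + -3.19*i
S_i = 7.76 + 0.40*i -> [7.76, 8.16, 8.56, 8.96, 9.36]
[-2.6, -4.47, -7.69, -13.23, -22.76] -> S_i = -2.60*1.72^i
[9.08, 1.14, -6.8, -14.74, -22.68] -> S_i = 9.08 + -7.94*i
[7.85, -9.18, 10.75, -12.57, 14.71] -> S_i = 7.85*(-1.17)^i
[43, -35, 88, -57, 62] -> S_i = Random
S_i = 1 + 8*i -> [1, 9, 17, 25, 33]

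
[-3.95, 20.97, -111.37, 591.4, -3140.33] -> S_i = -3.95*(-5.31)^i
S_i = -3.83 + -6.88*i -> [-3.83, -10.71, -17.59, -24.47, -31.35]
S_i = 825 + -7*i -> [825, 818, 811, 804, 797]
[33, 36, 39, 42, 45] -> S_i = 33 + 3*i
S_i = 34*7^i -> [34, 238, 1666, 11662, 81634]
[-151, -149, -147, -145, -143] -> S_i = -151 + 2*i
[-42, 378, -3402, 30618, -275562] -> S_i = -42*-9^i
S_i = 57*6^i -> [57, 342, 2052, 12312, 73872]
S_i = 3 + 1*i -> [3, 4, 5, 6, 7]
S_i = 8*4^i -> [8, 32, 128, 512, 2048]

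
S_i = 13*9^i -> [13, 117, 1053, 9477, 85293]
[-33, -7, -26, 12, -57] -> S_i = Random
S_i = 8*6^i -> [8, 48, 288, 1728, 10368]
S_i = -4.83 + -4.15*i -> [-4.83, -8.98, -13.13, -17.28, -21.43]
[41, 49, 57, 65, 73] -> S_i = 41 + 8*i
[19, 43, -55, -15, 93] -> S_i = Random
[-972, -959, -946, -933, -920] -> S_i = -972 + 13*i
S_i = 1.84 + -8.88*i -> [1.84, -7.04, -15.92, -24.8, -33.68]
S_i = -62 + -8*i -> [-62, -70, -78, -86, -94]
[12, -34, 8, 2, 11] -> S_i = Random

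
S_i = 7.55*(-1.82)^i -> [7.55, -13.74, 25.01, -45.52, 82.84]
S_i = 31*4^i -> [31, 124, 496, 1984, 7936]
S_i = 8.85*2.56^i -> [8.85, 22.66, 58.0, 148.48, 380.1]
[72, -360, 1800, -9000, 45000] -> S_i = 72*-5^i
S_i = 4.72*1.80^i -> [4.72, 8.5, 15.29, 27.53, 49.55]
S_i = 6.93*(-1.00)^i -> [6.93, -6.93, 6.93, -6.93, 6.93]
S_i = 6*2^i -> [6, 12, 24, 48, 96]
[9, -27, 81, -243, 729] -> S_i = 9*-3^i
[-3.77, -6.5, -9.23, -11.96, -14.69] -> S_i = -3.77 + -2.73*i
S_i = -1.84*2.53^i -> [-1.84, -4.66, -11.78, -29.8, -75.39]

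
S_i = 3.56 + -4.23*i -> [3.56, -0.67, -4.9, -9.13, -13.36]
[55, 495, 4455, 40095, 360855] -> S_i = 55*9^i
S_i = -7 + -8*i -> [-7, -15, -23, -31, -39]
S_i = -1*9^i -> [-1, -9, -81, -729, -6561]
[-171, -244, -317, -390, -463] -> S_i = -171 + -73*i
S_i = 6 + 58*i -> [6, 64, 122, 180, 238]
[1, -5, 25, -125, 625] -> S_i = 1*-5^i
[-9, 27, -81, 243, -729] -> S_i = -9*-3^i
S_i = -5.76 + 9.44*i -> [-5.76, 3.68, 13.12, 22.56, 32.0]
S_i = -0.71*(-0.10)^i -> [-0.71, 0.07, -0.01, 0.0, -0.0]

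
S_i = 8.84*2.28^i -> [8.84, 20.16, 45.95, 104.77, 238.89]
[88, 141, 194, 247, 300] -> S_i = 88 + 53*i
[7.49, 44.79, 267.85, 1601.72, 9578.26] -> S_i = 7.49*5.98^i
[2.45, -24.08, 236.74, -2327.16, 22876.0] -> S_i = 2.45*(-9.83)^i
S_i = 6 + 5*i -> [6, 11, 16, 21, 26]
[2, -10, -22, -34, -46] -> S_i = 2 + -12*i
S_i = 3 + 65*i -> [3, 68, 133, 198, 263]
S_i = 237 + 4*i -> [237, 241, 245, 249, 253]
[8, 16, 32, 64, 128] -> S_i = 8*2^i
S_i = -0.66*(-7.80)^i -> [-0.66, 5.15, -40.15, 313.2, -2442.99]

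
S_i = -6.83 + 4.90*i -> [-6.83, -1.93, 2.97, 7.87, 12.77]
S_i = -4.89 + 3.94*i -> [-4.89, -0.95, 2.99, 6.93, 10.87]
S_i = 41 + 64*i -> [41, 105, 169, 233, 297]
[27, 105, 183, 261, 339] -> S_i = 27 + 78*i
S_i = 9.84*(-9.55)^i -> [9.84, -93.97, 897.43, -8570.48, 81848.1]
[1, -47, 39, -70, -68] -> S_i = Random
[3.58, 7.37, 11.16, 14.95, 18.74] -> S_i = 3.58 + 3.79*i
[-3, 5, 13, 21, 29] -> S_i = -3 + 8*i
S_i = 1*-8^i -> [1, -8, 64, -512, 4096]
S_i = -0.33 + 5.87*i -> [-0.33, 5.54, 11.41, 17.28, 23.15]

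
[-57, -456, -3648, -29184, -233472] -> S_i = -57*8^i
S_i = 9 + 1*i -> [9, 10, 11, 12, 13]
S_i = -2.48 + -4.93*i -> [-2.48, -7.41, -12.34, -17.27, -22.2]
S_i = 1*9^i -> [1, 9, 81, 729, 6561]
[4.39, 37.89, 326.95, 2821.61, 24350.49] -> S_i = 4.39*8.63^i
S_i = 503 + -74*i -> [503, 429, 355, 281, 207]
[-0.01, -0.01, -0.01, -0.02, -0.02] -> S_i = -0.01*1.15^i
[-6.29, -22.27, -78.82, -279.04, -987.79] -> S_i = -6.29*3.54^i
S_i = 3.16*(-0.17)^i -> [3.16, -0.54, 0.09, -0.02, 0.0]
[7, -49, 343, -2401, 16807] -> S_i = 7*-7^i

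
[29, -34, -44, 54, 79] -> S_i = Random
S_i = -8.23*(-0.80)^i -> [-8.23, 6.58, -5.27, 4.21, -3.37]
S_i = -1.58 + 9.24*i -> [-1.58, 7.66, 16.9, 26.14, 35.38]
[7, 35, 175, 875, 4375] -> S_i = 7*5^i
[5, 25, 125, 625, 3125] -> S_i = 5*5^i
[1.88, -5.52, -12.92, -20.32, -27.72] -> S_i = 1.88 + -7.40*i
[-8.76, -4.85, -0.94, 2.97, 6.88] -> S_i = -8.76 + 3.91*i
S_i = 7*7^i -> [7, 49, 343, 2401, 16807]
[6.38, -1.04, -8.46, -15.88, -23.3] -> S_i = 6.38 + -7.42*i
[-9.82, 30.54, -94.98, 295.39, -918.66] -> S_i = -9.82*(-3.11)^i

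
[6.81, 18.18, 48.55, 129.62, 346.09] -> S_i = 6.81*2.67^i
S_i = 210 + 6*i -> [210, 216, 222, 228, 234]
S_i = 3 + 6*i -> [3, 9, 15, 21, 27]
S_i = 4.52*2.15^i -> [4.52, 9.72, 20.89, 44.92, 96.58]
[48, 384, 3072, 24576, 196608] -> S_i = 48*8^i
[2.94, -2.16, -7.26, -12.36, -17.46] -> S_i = 2.94 + -5.10*i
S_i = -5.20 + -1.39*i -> [-5.2, -6.59, -7.98, -9.37, -10.76]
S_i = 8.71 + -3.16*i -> [8.71, 5.55, 2.39, -0.77, -3.93]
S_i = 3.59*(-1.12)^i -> [3.59, -4.02, 4.5, -5.04, 5.65]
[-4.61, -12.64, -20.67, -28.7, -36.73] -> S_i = -4.61 + -8.03*i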